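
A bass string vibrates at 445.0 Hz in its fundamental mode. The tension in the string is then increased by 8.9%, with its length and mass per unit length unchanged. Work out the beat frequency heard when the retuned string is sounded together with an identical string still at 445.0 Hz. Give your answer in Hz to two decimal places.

19.38 Hz

For a string, f ∝ √T, so the new frequency is 445.0·√1.089 = 464.3805 Hz.
f_beat = |464.3805 − 445.0| = 19.38 Hz.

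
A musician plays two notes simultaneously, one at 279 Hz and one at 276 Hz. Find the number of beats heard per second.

f_beat = |f₁ − f₂|.
|279 − 276| = 3 Hz.

3 Hz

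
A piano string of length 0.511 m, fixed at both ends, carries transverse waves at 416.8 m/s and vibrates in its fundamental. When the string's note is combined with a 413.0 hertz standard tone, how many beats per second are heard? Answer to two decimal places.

For a string fixed at both ends, f_n = n·v/(2L) = 1·416.8/(2·0.511) = 407.8278 Hz.
f_beat = |407.8278 − 413.0| = 5.17 Hz.

5.17 Hz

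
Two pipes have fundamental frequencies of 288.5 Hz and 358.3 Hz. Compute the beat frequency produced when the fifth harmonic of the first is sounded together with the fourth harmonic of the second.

Fifth harmonic of the first: 5·288.5 = 1442.5 Hz.
Fourth harmonic of the second: 4·358.3 = 1433.2 Hz.
f_beat = |1442.5 − 1433.2| = 9.3 Hz.

9.3 Hz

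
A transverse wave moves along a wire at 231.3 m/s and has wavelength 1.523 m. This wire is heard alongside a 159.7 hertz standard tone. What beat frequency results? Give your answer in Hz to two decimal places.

Source frequency f = v/λ = 231.3/1.523 = 151.8713 Hz.
f_beat = |151.8713 − 159.7| = 7.83 Hz.

7.83 Hz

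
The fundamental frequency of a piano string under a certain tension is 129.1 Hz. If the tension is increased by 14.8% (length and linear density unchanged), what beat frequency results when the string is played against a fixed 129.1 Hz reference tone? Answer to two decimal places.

For a string, f ∝ √T, so the new frequency is 129.1·√1.148 = 138.3239 Hz.
f_beat = |138.3239 − 129.1| = 9.22 Hz.

9.22 Hz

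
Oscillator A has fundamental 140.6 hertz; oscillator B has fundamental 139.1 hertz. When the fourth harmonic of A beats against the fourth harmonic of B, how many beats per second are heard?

Fourth harmonic of the first: 4·140.6 = 562.4 Hz.
Fourth harmonic of the second: 4·139.1 = 556.4 Hz.
f_beat = |562.4 − 556.4| = 6.0 Hz.

6.0 Hz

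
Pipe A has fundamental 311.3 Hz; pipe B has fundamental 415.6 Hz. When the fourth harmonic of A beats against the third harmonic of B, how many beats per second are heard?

1.6 Hz

Fourth harmonic of the first: 4·311.3 = 1245.2 Hz.
Third harmonic of the second: 3·415.6 = 1246.8 Hz.
f_beat = |1245.2 − 1246.8| = 1.6 Hz.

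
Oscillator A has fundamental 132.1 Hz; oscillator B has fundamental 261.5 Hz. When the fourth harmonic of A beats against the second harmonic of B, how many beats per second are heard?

Fourth harmonic of the first: 4·132.1 = 528.4 Hz.
Second harmonic of the second: 2·261.5 = 523.0 Hz.
f_beat = |528.4 − 523.0| = 5.4 Hz.

5.4 Hz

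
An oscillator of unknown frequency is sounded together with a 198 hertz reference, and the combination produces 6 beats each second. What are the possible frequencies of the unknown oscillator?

|f − 198| = 6, so f = 198 ± 6.

192 Hz or 204 Hz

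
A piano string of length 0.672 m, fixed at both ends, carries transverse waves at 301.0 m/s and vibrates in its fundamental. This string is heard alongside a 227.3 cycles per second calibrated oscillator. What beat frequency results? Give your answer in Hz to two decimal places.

3.34 Hz

For a string fixed at both ends, f_n = n·v/(2L) = 1·301.0/(2·0.672) = 223.9583 Hz.
f_beat = |223.9583 − 227.3| = 3.34 Hz.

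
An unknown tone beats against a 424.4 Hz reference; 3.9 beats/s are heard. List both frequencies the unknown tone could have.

|f − 424.4| = 3.9, so f = 424.4 ± 3.9.

420.5 Hz or 428.3 Hz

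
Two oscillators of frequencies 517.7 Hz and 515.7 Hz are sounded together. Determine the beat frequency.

2 Hz

The beat frequency equals the magnitude of the frequency difference.
|517.7 − 515.7| = 2 Hz.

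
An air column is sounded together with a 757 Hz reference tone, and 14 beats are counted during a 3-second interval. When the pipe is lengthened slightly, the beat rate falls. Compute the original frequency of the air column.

761.6667 Hz

Beat frequency = 14/3 = 4.6667 Hz.
|f − 757| = 4.6667, so the air column was at either 752.3333 Hz or 761.6667 Hz.
A longer pipe has a lower fundamental; the adjustment lowers the air column's frequency.
The beat rate fell, so the adjustment moved the air column toward 757 Hz — it must have started above the reference.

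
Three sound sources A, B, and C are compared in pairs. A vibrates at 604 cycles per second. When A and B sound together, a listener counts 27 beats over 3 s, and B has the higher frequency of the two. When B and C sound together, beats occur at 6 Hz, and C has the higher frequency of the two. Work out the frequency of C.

619 Hz

A–B: Beat frequency = 27/3 = 9 Hz.
B is above A, so f_B = 604 + 9 = 613 Hz.
C is above B, so f_C = 613 + 6 = 619 Hz.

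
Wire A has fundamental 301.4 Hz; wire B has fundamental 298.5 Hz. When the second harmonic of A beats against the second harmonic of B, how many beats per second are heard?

Second harmonic of the first: 2·301.4 = 602.8 Hz.
Second harmonic of the second: 2·298.5 = 597.0 Hz.
f_beat = |602.8 − 597.0| = 5.8 Hz.

5.8 Hz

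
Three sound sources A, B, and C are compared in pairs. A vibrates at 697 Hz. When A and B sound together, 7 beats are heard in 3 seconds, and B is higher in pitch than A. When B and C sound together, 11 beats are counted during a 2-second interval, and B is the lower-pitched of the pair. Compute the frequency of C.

704.8333 Hz

A–B: Beat frequency = 7/3 = 2.3333 Hz.
B is above A, so f_B = 697 + 2.3333 = 699.3333 Hz.
B–C: Beat frequency = 11/2 = 5.5 Hz.
C is above B, so f_C = 699.3333 + 5.5 = 704.8333 Hz.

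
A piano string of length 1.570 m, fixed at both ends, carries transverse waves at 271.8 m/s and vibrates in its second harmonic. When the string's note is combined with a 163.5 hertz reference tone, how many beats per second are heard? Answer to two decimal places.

For a string fixed at both ends, f_n = n·v/(2L) = 2·271.8/(2·1.570) = 173.1210 Hz.
f_beat = |173.1210 − 163.5| = 9.62 Hz.

9.62 Hz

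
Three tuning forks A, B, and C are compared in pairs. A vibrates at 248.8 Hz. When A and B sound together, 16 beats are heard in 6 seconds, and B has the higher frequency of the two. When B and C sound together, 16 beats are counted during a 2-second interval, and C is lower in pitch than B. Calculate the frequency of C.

243.4667 Hz

A–B: Beat frequency = 16/6 = 2.6667 Hz.
B is above A, so f_B = 248.8 + 2.6667 = 251.4667 Hz.
B–C: Beat frequency = 16/2 = 8 Hz.
C is below B, so f_C = 251.4667 − 8 = 243.4667 Hz.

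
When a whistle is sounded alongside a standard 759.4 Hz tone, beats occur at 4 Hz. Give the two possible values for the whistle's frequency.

755.4 Hz or 763.4 Hz

|f − 759.4| = 4, so f = 759.4 ± 4.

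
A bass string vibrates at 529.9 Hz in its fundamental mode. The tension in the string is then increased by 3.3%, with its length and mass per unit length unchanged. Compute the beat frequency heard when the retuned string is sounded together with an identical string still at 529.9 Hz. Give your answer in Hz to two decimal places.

For a string, f ∝ √T, so the new frequency is 529.9·√1.033 = 538.5724 Hz.
f_beat = |538.5724 − 529.9| = 8.67 Hz.

8.67 Hz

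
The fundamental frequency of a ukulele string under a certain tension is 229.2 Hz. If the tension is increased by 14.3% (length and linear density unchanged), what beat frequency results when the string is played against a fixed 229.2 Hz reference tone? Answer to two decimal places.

15.84 Hz

For a string, f ∝ √T, so the new frequency is 229.2·√1.143 = 245.0404 Hz.
f_beat = |245.0404 − 229.2| = 15.84 Hz.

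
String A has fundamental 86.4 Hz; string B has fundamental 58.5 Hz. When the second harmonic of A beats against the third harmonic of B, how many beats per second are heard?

Second harmonic of the first: 2·86.4 = 172.8 Hz.
Third harmonic of the second: 3·58.5 = 175.5 Hz.
f_beat = |172.8 − 175.5| = 2.7 Hz.

2.7 Hz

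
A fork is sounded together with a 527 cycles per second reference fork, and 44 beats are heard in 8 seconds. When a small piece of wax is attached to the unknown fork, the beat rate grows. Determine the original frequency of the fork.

521.5 Hz

Beat frequency = 44/8 = 5.5 Hz.
|f − 527| = 5.5, so the fork was at either 521.5 Hz or 532.5 Hz.
Loading a fork with wax lowers its frequency; the adjustment lowers the fork's frequency.
The beat rate rose, so the adjustment moved the fork further from 527 Hz — it was already below the reference.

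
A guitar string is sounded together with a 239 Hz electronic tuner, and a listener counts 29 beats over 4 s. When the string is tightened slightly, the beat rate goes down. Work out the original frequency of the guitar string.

231.75 Hz

Beat frequency = 29/4 = 7.25 Hz.
|f − 239| = 7.25, so the guitar string was at either 231.75 Hz or 246.25 Hz.
Increasing tension raises a string's frequency; the adjustment raises the guitar string's frequency.
The beat rate fell, so the adjustment moved the guitar string toward 239 Hz — it must have started below the reference.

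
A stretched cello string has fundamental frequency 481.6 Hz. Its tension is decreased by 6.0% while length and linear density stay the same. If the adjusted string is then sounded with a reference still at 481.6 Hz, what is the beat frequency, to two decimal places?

For a string, f ∝ √T, so the new frequency is 481.6·√0.940 = 466.9285 Hz.
f_beat = |466.9285 − 481.6| = 14.67 Hz.

14.67 Hz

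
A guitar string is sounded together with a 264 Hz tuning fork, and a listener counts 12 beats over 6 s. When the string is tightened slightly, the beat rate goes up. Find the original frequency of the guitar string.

Beat frequency = 12/6 = 2 Hz.
|f − 264| = 2, so the guitar string was at either 262 Hz or 266 Hz.
Increasing tension raises a string's frequency; the adjustment raises the guitar string's frequency.
The beat rate rose, so the adjustment moved the guitar string further from 264 Hz — it was already above the reference.

266 Hz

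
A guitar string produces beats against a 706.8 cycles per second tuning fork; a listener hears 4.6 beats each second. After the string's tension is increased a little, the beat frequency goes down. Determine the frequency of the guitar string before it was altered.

702.2 Hz

|f − 706.8| = 4.6, so the guitar string was at either 702.2 Hz or 711.4 Hz.
Higher tension means higher frequency; the adjustment raises the guitar string's frequency.
The beat rate fell, so the adjustment moved the guitar string toward 706.8 Hz — it must have started below the reference.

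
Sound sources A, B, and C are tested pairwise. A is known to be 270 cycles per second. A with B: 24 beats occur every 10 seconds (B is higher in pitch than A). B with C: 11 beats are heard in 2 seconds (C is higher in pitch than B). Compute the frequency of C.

A–B: Beat frequency = 24/10 = 2.4 Hz.
B is above A, so f_B = 270 + 2.4 = 272.4 Hz.
B–C: Beat frequency = 11/2 = 5.5 Hz.
C is above B, so f_C = 272.4 + 5.5 = 277.9 Hz.

277.9 Hz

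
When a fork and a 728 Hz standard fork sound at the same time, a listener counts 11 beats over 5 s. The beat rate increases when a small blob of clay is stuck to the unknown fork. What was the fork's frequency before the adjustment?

725.8 Hz

Beat frequency = 11/5 = 2.2 Hz.
|f − 728| = 2.2, so the fork was at either 725.8 Hz or 730.2 Hz.
Adding mass to a fork lowers its frequency; the adjustment lowers the fork's frequency.
The beat rate rose, so the adjustment moved the fork further from 728 Hz — it was already below the reference.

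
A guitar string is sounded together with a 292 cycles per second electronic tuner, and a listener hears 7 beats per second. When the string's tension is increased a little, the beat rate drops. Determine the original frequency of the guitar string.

|f − 292| = 7, so the guitar string was at either 285 Hz or 299 Hz.
Higher tension means higher frequency; the adjustment raises the guitar string's frequency.
The beat rate fell, so the adjustment moved the guitar string toward 292 Hz — it must have started below the reference.

285 Hz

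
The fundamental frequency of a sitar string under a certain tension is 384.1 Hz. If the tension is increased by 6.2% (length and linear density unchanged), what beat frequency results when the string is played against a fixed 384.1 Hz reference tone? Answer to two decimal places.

11.73 Hz

For a string, f ∝ √T, so the new frequency is 384.1·√1.062 = 395.8280 Hz.
f_beat = |395.8280 − 384.1| = 11.73 Hz.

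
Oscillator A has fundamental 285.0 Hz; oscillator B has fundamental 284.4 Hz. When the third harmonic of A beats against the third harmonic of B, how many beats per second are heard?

Third harmonic of the first: 3·285.0 = 855.0 Hz.
Third harmonic of the second: 3·284.4 = 853.2 Hz.
f_beat = |855.0 − 853.2| = 1.8 Hz.

1.8 Hz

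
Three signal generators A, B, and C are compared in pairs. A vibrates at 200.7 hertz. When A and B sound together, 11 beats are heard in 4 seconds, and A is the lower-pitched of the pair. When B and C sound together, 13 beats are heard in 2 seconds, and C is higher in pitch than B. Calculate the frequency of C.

209.95 Hz

A–B: Beat frequency = 11/4 = 2.75 Hz.
B is above A, so f_B = 200.7 + 2.75 = 203.45 Hz.
B–C: Beat frequency = 13/2 = 6.5 Hz.
C is above B, so f_C = 203.45 + 6.5 = 209.95 Hz.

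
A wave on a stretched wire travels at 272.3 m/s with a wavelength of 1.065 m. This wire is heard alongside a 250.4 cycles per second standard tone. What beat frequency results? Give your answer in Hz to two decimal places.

5.28 Hz

Source frequency f = v/λ = 272.3/1.065 = 255.6808 Hz.
f_beat = |255.6808 − 250.4| = 5.28 Hz.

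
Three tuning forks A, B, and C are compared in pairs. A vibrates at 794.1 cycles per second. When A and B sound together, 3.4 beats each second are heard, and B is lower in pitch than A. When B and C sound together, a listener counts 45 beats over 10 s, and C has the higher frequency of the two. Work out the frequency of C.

B is below A, so f_B = 794.1 − 3.4 = 790.7 Hz.
B–C: Beat frequency = 45/10 = 4.5 Hz.
C is above B, so f_C = 790.7 + 4.5 = 795.2 Hz.

795.2 Hz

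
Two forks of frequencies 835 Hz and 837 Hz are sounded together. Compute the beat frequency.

Beats arise from superposition of two nearby frequencies; the beat rate is |f₁ − f₂|.
|835 − 837| = 2 Hz.

2 Hz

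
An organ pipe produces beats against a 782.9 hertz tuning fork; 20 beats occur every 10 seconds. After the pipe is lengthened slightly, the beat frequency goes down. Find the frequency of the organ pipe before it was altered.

Beat frequency = 20/10 = 2 Hz.
|f − 782.9| = 2, so the organ pipe was at either 780.9 Hz or 784.9 Hz.
A longer pipe has a lower fundamental; the adjustment lowers the organ pipe's frequency.
The beat rate fell, so the adjustment moved the organ pipe toward 782.9 Hz — it must have started above the reference.

784.9 Hz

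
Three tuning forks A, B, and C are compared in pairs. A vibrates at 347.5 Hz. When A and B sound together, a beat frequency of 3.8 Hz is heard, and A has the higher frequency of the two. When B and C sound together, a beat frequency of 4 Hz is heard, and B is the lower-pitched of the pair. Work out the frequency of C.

347.7 Hz

B is below A, so f_B = 347.5 − 3.8 = 343.7 Hz.
C is above B, so f_C = 343.7 + 4 = 347.7 Hz.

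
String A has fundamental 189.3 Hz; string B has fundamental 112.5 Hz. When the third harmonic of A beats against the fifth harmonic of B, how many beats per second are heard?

5.4 Hz

Third harmonic of the first: 3·189.3 = 567.9 Hz.
Fifth harmonic of the second: 5·112.5 = 562.5 Hz.
f_beat = |567.9 − 562.5| = 5.4 Hz.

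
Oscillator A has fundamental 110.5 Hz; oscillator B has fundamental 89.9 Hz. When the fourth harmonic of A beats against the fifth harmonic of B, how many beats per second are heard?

Fourth harmonic of the first: 4·110.5 = 442.0 Hz.
Fifth harmonic of the second: 5·89.9 = 449.5 Hz.
f_beat = |442.0 − 449.5| = 7.5 Hz.

7.5 Hz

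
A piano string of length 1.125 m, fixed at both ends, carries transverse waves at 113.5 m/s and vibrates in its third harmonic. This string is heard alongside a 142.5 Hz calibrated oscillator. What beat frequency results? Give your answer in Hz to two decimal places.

For a string fixed at both ends, f_n = n·v/(2L) = 3·113.5/(2·1.125) = 151.3333 Hz.
f_beat = |151.3333 − 142.5| = 8.83 Hz.

8.83 Hz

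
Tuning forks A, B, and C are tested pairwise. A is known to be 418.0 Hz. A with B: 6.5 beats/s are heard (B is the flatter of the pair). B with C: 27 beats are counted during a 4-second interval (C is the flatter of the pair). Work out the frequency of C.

404.75 Hz

B is below A, so f_B = 418.0 − 6.5 = 411.5 Hz.
B–C: Beat frequency = 27/4 = 6.75 Hz.
C is below B, so f_C = 411.5 − 6.75 = 404.75 Hz.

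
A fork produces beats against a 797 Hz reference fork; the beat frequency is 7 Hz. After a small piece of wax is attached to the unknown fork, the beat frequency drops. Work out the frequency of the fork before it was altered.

|f − 797| = 7, so the fork was at either 790 Hz or 804 Hz.
Loading a fork with wax lowers its frequency; the adjustment lowers the fork's frequency.
The beat rate fell, so the adjustment moved the fork toward 797 Hz — it must have started above the reference.

804 Hz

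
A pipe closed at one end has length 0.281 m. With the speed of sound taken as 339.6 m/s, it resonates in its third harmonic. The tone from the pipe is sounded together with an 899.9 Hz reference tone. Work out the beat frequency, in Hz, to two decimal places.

6.51 Hz

Closed pipe (odd harmonics): f_n = n·v/(4L) = 3·339.6/(4·0.281) = 906.4057 Hz.
f_beat = |906.4057 − 899.9| = 6.51 Hz.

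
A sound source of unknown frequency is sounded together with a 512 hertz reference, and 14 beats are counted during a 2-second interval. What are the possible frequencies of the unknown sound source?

505 Hz or 519 Hz

Beat frequency = 14/2 = 7 Hz.
|f − 512| = 7, so f = 512 ± 7.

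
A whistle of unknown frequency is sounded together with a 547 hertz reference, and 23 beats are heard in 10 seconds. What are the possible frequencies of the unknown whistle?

Beat frequency = 23/10 = 2.3 Hz.
|f − 547| = 2.3, so f = 547 ± 2.3.

544.7 Hz or 549.3 Hz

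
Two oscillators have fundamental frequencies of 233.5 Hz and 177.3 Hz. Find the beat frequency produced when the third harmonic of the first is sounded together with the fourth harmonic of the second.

Third harmonic of the first: 3·233.5 = 700.5 Hz.
Fourth harmonic of the second: 4·177.3 = 709.2 Hz.
f_beat = |700.5 − 709.2| = 8.7 Hz.

8.7 Hz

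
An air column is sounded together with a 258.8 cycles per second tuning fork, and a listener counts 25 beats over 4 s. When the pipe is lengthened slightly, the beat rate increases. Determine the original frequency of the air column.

Beat frequency = 25/4 = 6.25 Hz.
|f − 258.8| = 6.25, so the air column was at either 252.55 Hz or 265.05 Hz.
A longer pipe has a lower fundamental; the adjustment lowers the air column's frequency.
The beat rate rose, so the adjustment moved the air column further from 258.8 Hz — it was already below the reference.

252.55 Hz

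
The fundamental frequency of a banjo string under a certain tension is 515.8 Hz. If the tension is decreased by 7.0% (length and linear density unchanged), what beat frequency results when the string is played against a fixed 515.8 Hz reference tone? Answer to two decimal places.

18.38 Hz

For a string, f ∝ √T, so the new frequency is 515.8·√0.930 = 497.4195 Hz.
f_beat = |497.4195 − 515.8| = 18.38 Hz.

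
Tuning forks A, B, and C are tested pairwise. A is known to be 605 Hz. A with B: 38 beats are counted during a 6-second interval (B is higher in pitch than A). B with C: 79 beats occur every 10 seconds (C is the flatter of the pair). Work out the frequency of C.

A–B: Beat frequency = 38/6 = 6.3333 Hz.
B is above A, so f_B = 605 + 6.3333 = 611.3333 Hz.
B–C: Beat frequency = 79/10 = 7.9 Hz.
C is below B, so f_C = 611.3333 − 7.9 = 603.4333 Hz.

603.4333 Hz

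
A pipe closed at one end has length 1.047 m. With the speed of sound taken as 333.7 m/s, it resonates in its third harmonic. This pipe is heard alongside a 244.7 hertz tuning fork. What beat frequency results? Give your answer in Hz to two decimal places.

Closed pipe (odd harmonics): f_n = n·v/(4L) = 3·333.7/(4·1.047) = 239.0401 Hz.
f_beat = |239.0401 − 244.7| = 5.66 Hz.

5.66 Hz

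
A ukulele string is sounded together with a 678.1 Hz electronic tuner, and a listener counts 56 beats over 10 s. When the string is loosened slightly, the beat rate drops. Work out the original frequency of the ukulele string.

Beat frequency = 56/10 = 5.6 Hz.
|f − 678.1| = 5.6, so the ukulele string was at either 672.5 Hz or 683.7 Hz.
Reducing tension lowers a string's frequency; the adjustment lowers the ukulele string's frequency.
The beat rate fell, so the adjustment moved the ukulele string toward 678.1 Hz — it must have started above the reference.

683.7 Hz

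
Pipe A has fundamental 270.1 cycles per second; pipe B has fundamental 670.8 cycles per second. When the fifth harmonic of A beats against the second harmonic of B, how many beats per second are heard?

8.9 Hz

Fifth harmonic of the first: 5·270.1 = 1350.5 Hz.
Second harmonic of the second: 2·670.8 = 1341.6 Hz.
f_beat = |1350.5 − 1341.6| = 8.9 Hz.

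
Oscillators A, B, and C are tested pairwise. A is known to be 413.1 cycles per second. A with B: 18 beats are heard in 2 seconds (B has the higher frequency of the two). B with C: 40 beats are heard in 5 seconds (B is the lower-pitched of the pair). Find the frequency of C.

A–B: Beat frequency = 18/2 = 9 Hz.
B is above A, so f_B = 413.1 + 9 = 422.1 Hz.
B–C: Beat frequency = 40/5 = 8 Hz.
C is above B, so f_C = 422.1 + 8 = 430.1 Hz.

430.1 Hz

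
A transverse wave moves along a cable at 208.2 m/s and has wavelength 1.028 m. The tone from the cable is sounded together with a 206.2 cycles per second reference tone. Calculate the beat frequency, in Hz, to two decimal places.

Source frequency f = v/λ = 208.2/1.028 = 202.5292 Hz.
f_beat = |202.5292 − 206.2| = 3.67 Hz.

3.67 Hz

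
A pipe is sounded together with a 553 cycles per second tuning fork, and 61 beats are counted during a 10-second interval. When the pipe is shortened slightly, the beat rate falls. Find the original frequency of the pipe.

Beat frequency = 61/10 = 6.1 Hz.
|f − 553| = 6.1, so the pipe was at either 546.9 Hz or 559.1 Hz.
A shorter pipe has a higher fundamental; the adjustment raises the pipe's frequency.
The beat rate fell, so the adjustment moved the pipe toward 553 Hz — it must have started below the reference.

546.9 Hz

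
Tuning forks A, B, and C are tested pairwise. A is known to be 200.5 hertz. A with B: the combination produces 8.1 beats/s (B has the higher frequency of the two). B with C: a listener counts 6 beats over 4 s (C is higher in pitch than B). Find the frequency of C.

B is above A, so f_B = 200.5 + 8.1 = 208.6 Hz.
B–C: Beat frequency = 6/4 = 1.5 Hz.
C is above B, so f_C = 208.6 + 1.5 = 210.1 Hz.

210.1 Hz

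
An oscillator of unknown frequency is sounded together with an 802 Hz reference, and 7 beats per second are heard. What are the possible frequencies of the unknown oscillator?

|f − 802| = 7, so f = 802 ± 7.

795 Hz or 809 Hz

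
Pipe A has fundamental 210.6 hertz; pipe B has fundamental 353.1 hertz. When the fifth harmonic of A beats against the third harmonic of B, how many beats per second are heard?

6.3 Hz

Fifth harmonic of the first: 5·210.6 = 1053.0 Hz.
Third harmonic of the second: 3·353.1 = 1059.3 Hz.
f_beat = |1053.0 − 1059.3| = 6.3 Hz.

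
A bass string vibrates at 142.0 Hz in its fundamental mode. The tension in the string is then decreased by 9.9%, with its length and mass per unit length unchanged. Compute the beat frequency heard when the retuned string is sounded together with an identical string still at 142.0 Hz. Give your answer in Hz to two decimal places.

7.21 Hz

For a string, f ∝ √T, so the new frequency is 142.0·√0.901 = 134.7878 Hz.
f_beat = |134.7878 − 142.0| = 7.21 Hz.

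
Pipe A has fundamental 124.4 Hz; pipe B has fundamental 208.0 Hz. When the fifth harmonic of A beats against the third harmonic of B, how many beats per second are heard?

Fifth harmonic of the first: 5·124.4 = 622.0 Hz.
Third harmonic of the second: 3·208.0 = 624.0 Hz.
f_beat = |622.0 − 624.0| = 2.0 Hz.

2.0 Hz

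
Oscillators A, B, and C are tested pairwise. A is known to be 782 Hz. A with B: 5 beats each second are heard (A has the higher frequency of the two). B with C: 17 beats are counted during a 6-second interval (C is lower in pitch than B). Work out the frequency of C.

B is below A, so f_B = 782 − 5 = 777 Hz.
B–C: Beat frequency = 17/6 = 2.8333 Hz.
C is below B, so f_C = 777 − 2.8333 = 774.1667 Hz.

774.1667 Hz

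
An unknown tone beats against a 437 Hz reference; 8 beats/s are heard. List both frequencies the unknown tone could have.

429 Hz or 445 Hz

|f − 437| = 8, so f = 437 ± 8.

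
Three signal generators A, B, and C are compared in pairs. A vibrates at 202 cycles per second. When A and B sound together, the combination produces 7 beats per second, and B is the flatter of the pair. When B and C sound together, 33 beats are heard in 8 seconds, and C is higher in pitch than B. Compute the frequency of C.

199.125 Hz

B is below A, so f_B = 202 − 7 = 195 Hz.
B–C: Beat frequency = 33/8 = 4.125 Hz.
C is above B, so f_C = 195 + 4.125 = 199.125 Hz.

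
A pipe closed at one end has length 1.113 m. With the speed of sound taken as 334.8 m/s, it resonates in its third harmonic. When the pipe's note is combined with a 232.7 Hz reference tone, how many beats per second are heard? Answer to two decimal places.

7.09 Hz

Closed pipe (odd harmonics): f_n = n·v/(4L) = 3·334.8/(4·1.113) = 225.6065 Hz.
f_beat = |225.6065 − 232.7| = 7.09 Hz.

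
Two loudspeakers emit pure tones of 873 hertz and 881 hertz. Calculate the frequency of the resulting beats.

8 Hz

f_beat = |f₁ − f₂|.
|873 − 881| = 8 Hz.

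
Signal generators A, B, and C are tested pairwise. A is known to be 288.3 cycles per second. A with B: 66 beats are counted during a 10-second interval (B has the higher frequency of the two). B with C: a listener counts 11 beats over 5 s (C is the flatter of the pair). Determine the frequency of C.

A–B: Beat frequency = 66/10 = 6.6 Hz.
B is above A, so f_B = 288.3 + 6.6 = 294.9 Hz.
B–C: Beat frequency = 11/5 = 2.2 Hz.
C is below B, so f_C = 294.9 − 2.2 = 292.7 Hz.

292.7 Hz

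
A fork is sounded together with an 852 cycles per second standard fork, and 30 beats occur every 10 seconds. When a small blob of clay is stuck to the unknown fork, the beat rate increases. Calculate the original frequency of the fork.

849 Hz

Beat frequency = 30/10 = 3 Hz.
|f − 852| = 3, so the fork was at either 849 Hz or 855 Hz.
Adding mass to a fork lowers its frequency; the adjustment lowers the fork's frequency.
The beat rate rose, so the adjustment moved the fork further from 852 Hz — it was already below the reference.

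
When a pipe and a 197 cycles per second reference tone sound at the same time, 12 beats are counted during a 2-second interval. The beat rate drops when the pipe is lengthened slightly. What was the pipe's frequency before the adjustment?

Beat frequency = 12/2 = 6 Hz.
|f − 197| = 6, so the pipe was at either 191 Hz or 203 Hz.
A longer pipe has a lower fundamental; the adjustment lowers the pipe's frequency.
The beat rate fell, so the adjustment moved the pipe toward 197 Hz — it must have started above the reference.

203 Hz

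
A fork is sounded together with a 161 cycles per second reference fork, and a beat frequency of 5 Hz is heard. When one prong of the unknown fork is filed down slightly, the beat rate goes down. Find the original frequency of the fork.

|f − 161| = 5, so the fork was at either 156 Hz or 166 Hz.
Filing a prong removes mass and raises the fork's frequency; the adjustment raises the fork's frequency.
The beat rate fell, so the adjustment moved the fork toward 161 Hz — it must have started below the reference.

156 Hz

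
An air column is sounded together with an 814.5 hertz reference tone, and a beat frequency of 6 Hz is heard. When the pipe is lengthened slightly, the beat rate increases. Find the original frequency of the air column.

|f − 814.5| = 6, so the air column was at either 808.5 Hz or 820.5 Hz.
A longer pipe has a lower fundamental; the adjustment lowers the air column's frequency.
The beat rate rose, so the adjustment moved the air column further from 814.5 Hz — it was already below the reference.

808.5 Hz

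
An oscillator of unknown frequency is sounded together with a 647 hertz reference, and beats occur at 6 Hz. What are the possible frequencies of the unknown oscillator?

641 Hz or 653 Hz

|f − 647| = 6, so f = 647 ± 6.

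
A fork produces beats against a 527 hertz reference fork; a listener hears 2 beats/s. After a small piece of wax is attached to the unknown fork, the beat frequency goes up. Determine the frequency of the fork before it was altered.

|f − 527| = 2, so the fork was at either 525 Hz or 529 Hz.
Loading a fork with wax lowers its frequency; the adjustment lowers the fork's frequency.
The beat rate rose, so the adjustment moved the fork further from 527 Hz — it was already below the reference.

525 Hz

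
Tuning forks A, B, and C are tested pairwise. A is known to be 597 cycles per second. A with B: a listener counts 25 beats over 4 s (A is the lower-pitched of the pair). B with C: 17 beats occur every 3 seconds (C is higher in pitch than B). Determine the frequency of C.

A–B: Beat frequency = 25/4 = 6.25 Hz.
B is above A, so f_B = 597 + 6.25 = 603.25 Hz.
B–C: Beat frequency = 17/3 = 5.6667 Hz.
C is above B, so f_C = 603.25 + 5.6667 = 608.9167 Hz.

608.9167 Hz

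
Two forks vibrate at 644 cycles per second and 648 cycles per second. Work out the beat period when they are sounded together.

f_beat = |644 − 648| = 4 Hz.
Beat period T = 1 / f_beat = 1 / 4 s.

0.250 s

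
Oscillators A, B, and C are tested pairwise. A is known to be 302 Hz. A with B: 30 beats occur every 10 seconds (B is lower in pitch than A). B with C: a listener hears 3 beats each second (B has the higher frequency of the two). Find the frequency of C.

296 Hz

A–B: Beat frequency = 30/10 = 3 Hz.
B is below A, so f_B = 302 − 3 = 299 Hz.
C is below B, so f_C = 299 − 3 = 296 Hz.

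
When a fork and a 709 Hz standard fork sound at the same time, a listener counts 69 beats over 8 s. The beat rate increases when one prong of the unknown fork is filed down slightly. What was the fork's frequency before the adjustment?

Beat frequency = 69/8 = 8.625 Hz.
|f − 709| = 8.625, so the fork was at either 700.375 Hz or 717.625 Hz.
Filing a prong removes mass and raises the fork's frequency; the adjustment raises the fork's frequency.
The beat rate rose, so the adjustment moved the fork further from 709 Hz — it was already above the reference.

717.625 Hz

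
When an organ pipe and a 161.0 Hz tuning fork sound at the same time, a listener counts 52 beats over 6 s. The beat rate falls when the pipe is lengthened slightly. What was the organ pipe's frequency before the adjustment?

169.6667 Hz

Beat frequency = 52/6 = 8.6667 Hz.
|f − 161.0| = 8.6667, so the organ pipe was at either 152.3333 Hz or 169.6667 Hz.
A longer pipe has a lower fundamental; the adjustment lowers the organ pipe's frequency.
The beat rate fell, so the adjustment moved the organ pipe toward 161.0 Hz — it must have started above the reference.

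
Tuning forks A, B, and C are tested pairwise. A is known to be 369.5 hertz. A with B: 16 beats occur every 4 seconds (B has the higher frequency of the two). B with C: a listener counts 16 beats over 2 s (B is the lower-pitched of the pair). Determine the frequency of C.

381.5 Hz

A–B: Beat frequency = 16/4 = 4 Hz.
B is above A, so f_B = 369.5 + 4 = 373.5 Hz.
B–C: Beat frequency = 16/2 = 8 Hz.
C is above B, so f_C = 373.5 + 8 = 381.5 Hz.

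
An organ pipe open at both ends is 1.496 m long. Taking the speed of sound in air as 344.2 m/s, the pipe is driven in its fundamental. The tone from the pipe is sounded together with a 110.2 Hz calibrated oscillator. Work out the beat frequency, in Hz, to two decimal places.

4.84 Hz

Open pipe: f_n = n·v/(2L) = 1·344.2/(2·1.496) = 115.0401 Hz.
f_beat = |115.0401 − 110.2| = 4.84 Hz.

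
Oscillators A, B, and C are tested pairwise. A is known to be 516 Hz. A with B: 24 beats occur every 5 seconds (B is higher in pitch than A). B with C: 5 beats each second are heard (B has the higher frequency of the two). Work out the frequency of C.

515.8 Hz

A–B: Beat frequency = 24/5 = 4.8 Hz.
B is above A, so f_B = 516 + 4.8 = 520.8 Hz.
C is below B, so f_C = 520.8 − 5 = 515.8 Hz.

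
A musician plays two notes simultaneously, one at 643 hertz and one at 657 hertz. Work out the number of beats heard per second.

f_beat = |f₁ − f₂|.
|643 − 657| = 14 Hz.

14 Hz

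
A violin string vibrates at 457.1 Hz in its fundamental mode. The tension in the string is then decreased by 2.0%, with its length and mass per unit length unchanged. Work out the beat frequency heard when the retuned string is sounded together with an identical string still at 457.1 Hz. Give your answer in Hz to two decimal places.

For a string, f ∝ √T, so the new frequency is 457.1·√0.980 = 452.5059 Hz.
f_beat = |452.5059 − 457.1| = 4.59 Hz.

4.59 Hz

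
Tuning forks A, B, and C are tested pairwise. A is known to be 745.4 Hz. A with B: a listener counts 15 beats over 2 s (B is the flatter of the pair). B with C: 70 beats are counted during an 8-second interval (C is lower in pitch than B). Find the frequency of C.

729.15 Hz

A–B: Beat frequency = 15/2 = 7.5 Hz.
B is below A, so f_B = 745.4 − 7.5 = 737.9 Hz.
B–C: Beat frequency = 70/8 = 8.75 Hz.
C is below B, so f_C = 737.9 − 8.75 = 729.15 Hz.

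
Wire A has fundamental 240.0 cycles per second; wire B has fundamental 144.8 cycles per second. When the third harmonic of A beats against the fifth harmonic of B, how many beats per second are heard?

Third harmonic of the first: 3·240.0 = 720.0 Hz.
Fifth harmonic of the second: 5·144.8 = 724.0 Hz.
f_beat = |720.0 − 724.0| = 4.0 Hz.

4.0 Hz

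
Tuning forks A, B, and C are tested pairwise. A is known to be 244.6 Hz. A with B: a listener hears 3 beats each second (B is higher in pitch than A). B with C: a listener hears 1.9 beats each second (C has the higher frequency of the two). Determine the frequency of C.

249.5 Hz

B is above A, so f_B = 244.6 + 3 = 247.6 Hz.
C is above B, so f_C = 247.6 + 1.9 = 249.5 Hz.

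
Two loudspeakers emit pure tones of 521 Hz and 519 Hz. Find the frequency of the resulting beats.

2 Hz

Beats arise from superposition of two nearby frequencies; the beat rate is |f₁ − f₂|.
|521 − 519| = 2 Hz.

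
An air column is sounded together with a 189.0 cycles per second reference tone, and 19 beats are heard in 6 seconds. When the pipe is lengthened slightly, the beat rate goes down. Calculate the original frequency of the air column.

192.1667 Hz

Beat frequency = 19/6 = 3.1667 Hz.
|f − 189.0| = 3.1667, so the air column was at either 185.8333 Hz or 192.1667 Hz.
A longer pipe has a lower fundamental; the adjustment lowers the air column's frequency.
The beat rate fell, so the adjustment moved the air column toward 189.0 Hz — it must have started above the reference.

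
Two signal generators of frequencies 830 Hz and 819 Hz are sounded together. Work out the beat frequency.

f_beat = |f₁ − f₂|.
|830 − 819| = 11 Hz.

11 Hz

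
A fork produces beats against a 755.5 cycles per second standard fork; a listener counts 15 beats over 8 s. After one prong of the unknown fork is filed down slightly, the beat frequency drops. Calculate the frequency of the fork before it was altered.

Beat frequency = 15/8 = 1.875 Hz.
|f − 755.5| = 1.875, so the fork was at either 753.625 Hz or 757.375 Hz.
Filing a prong removes mass and raises the fork's frequency; the adjustment raises the fork's frequency.
The beat rate fell, so the adjustment moved the fork toward 755.5 Hz — it must have started below the reference.

753.625 Hz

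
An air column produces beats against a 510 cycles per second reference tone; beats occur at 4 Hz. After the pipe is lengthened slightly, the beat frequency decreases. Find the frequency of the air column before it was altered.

514 Hz

|f − 510| = 4, so the air column was at either 506 Hz or 514 Hz.
A longer pipe has a lower fundamental; the adjustment lowers the air column's frequency.
The beat rate fell, so the adjustment moved the air column toward 510 Hz — it must have started above the reference.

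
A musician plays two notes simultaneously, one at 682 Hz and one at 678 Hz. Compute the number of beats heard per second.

The beat frequency equals the magnitude of the frequency difference.
|682 − 678| = 4 Hz.

4 Hz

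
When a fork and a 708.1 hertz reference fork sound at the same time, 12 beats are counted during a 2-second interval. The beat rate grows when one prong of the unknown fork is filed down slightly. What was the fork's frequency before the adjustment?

Beat frequency = 12/2 = 6 Hz.
|f − 708.1| = 6, so the fork was at either 702.1 Hz or 714.1 Hz.
Filing a prong removes mass and raises the fork's frequency; the adjustment raises the fork's frequency.
The beat rate rose, so the adjustment moved the fork further from 708.1 Hz — it was already above the reference.

714.1 Hz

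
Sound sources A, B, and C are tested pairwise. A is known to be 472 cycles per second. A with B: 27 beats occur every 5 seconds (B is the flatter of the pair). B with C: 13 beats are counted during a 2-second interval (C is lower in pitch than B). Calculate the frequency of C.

A–B: Beat frequency = 27/5 = 5.4 Hz.
B is below A, so f_B = 472 − 5.4 = 466.6 Hz.
B–C: Beat frequency = 13/2 = 6.5 Hz.
C is below B, so f_C = 466.6 − 6.5 = 460.1 Hz.

460.1 Hz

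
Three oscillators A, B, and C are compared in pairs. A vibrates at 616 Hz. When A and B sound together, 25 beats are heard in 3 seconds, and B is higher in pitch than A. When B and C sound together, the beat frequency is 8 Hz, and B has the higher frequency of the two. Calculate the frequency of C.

A–B: Beat frequency = 25/3 = 8.3333 Hz.
B is above A, so f_B = 616 + 8.3333 = 624.3333 Hz.
C is below B, so f_C = 624.3333 − 8 = 616.3333 Hz.

616.3333 Hz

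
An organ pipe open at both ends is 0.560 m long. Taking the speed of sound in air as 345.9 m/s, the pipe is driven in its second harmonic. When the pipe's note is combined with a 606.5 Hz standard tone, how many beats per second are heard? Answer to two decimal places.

Open pipe: f_n = n·v/(2L) = 2·345.9/(2·0.560) = 617.6786 Hz.
f_beat = |617.6786 − 606.5| = 11.18 Hz.

11.18 Hz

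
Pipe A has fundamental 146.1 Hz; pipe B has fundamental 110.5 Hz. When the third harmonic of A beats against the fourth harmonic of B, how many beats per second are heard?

Third harmonic of the first: 3·146.1 = 438.3 Hz.
Fourth harmonic of the second: 4·110.5 = 442.0 Hz.
f_beat = |438.3 − 442.0| = 3.7 Hz.

3.7 Hz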